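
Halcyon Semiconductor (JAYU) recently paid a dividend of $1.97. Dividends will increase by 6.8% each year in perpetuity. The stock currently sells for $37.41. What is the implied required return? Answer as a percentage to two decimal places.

12.42%

Rearranging the constant-growth DDM: r = D₁/P₀ + g.
D₁ = 1.97 × (1 + 0.068) = 2.1040.
r = 2.1040 / 37.41 + 0.068 = 0.05624 + 0.068 = 0.12424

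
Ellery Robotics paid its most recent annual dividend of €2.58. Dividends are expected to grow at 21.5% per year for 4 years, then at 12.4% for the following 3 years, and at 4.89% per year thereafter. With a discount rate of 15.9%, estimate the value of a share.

€47.50

Three-stage DDM. Project D₁…D_7; terminal Gordon value at t=7 with g = 0.0489; discount at r = 0.159.
D_1 = 3.1347
D_2 = 3.8087
D_3 = 4.6275
D_4 = 5.6224
D_5 = 6.3196
D_6 = 7.1033
D_7 = 7.9841
TV_7 = 8.3745/(0.159−0.0489) = 76.0625
P₀ = Σ Dₜ/(1+r)ᵗ + TV_7/(1+r)^7 = 47.4990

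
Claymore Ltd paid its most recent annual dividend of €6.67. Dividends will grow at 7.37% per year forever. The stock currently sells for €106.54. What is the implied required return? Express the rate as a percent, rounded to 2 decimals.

Rearranging the constant-growth DDM: r = D₁/P₀ + g.
D₁ = 6.67 × (1 + 0.0737) = 7.1616.
r = 7.1616 / 106.54 + 0.0737 = 0.06722 + 0.0737 = 0.14092

14.09%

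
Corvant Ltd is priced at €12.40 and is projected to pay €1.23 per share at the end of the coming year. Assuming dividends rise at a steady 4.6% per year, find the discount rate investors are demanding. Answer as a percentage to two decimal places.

Rearranging the constant-growth DDM: r = D₁/P₀ + g.
r = 1.2300 / 12.40 + 0.046 = 0.09919 + 0.046 = 0.14519

14.52%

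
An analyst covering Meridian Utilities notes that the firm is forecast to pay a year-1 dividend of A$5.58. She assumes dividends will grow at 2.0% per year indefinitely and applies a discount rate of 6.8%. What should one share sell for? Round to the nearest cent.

A$116.25

Gordon growth model: P₀ = D₁/(r − g), with D₁ = 5.58 given directly.
P₀ = 5.5800 / (0.068 − 0.02) = 5.5800 / 0.048 = 116.2500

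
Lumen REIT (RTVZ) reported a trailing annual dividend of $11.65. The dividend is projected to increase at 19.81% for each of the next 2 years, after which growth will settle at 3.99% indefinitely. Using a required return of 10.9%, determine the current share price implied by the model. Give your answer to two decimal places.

$230.81

Two-stage DDM. Project D₁…D_2 at 0.1981, terminal growth 0.0399, discount at r = 0.109.
D_1 = 13.9579
D_2 = 16.7229
Terminal value at t=2: TV = D_3/(r−g) = 17.3902/(0.109−0.0399) = 251.6666
P₀ = 13.9579/(1+0.109)^1 + 16.7229/(1+0.109)^2 + 251.6666/(1+0.109)^2 = 230.8100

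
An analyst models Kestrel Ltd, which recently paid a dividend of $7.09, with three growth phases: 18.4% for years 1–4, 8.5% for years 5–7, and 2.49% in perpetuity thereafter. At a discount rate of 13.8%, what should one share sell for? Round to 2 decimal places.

$119.26

Three-stage DDM. Project D₁…D_7; terminal Gordon value at t=7 with g = 0.0249; discount at r = 0.138.
D_1 = 8.3946
D_2 = 9.9392
D_3 = 11.7680
D_4 = 13.9333
D_5 = 15.1176
D_6 = 16.4026
D_7 = 17.7968
TV_7 = 18.2400/(0.138−0.0249) = 161.2728
P₀ = Σ Dₜ/(1+r)ᵗ + TV_7/(1+r)^7 = 119.2648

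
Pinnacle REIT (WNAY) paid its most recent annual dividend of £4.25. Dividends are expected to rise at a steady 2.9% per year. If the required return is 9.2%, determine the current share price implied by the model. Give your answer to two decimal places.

£69.42

Gordon growth model: P₀ = D₁/(r − g). D₁ = 4.25 × (1 + 0.029) = 4.3732.
P₀ = 4.3732 / (0.092 − 0.029) = 4.3732 / 0.063 = 69.4167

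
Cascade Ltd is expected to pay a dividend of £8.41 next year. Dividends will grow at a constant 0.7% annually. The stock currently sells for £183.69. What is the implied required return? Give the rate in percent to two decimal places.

Rearranging the constant-growth DDM: r = D₁/P₀ + g.
r = 8.4100 / 183.69 + 0.007 = 0.04578 + 0.007 = 0.05278

5.28%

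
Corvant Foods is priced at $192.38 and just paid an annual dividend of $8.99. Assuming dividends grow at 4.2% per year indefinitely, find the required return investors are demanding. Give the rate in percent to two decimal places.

9.07%

Rearranging the constant-growth DDM: r = D₁/P₀ + g.
D₁ = 8.99 × (1 + 0.042) = 9.3676.
r = 9.3676 / 192.38 + 0.042 = 0.04869 + 0.042 = 0.09069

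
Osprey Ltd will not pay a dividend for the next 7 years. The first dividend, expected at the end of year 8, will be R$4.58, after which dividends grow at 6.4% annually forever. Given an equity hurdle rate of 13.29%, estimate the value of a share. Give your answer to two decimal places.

R$27.75

Deferred-dividend DDM. At t=7 the remaining stream is a growing perpetuity with first payment D_8 = 4.58.
V_7 = D_8/(r−g) = 4.58/(0.1329−0.064) = 66.4731
P₀ = V_7/(1+r)^7 = 66.4731/(1+0.1329)^7 = 27.7527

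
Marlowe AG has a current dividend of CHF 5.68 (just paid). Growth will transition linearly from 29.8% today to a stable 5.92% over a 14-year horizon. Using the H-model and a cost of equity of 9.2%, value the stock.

CHF 472.89

H-model: P₀ = D₀[(1+g_L) + H(g_S−g_L)]/(r−g_L), with H = 14/2 = 7.
P₀ = 5.68 × [(1+0.0592) + 7×(0.298−0.0592)] / (0.092−0.0592)
   = 5.68 × 2.7308 / 0.0328 = 472.8946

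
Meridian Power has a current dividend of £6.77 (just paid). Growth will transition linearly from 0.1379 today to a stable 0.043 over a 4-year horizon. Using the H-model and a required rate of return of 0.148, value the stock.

£79.49

H-model: P₀ = D₀[(1+g_L) + H(g_S−g_L)]/(r−g_L), with H = 4/2 = 2.
P₀ = 6.77 × [(1+0.043) + 2×(0.1379−0.043)] / (0.148−0.043)
   = 6.77 × 1.2328 / 0.105 = 79.4862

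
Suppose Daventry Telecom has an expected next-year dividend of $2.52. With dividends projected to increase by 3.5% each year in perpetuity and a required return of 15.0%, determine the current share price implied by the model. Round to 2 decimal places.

Gordon growth model: P₀ = D₁/(r − g), with D₁ = 2.52 given directly.
P₀ = 2.5200 / (0.15 − 0.035) = 2.5200 / 0.115 = 21.9130

$21.91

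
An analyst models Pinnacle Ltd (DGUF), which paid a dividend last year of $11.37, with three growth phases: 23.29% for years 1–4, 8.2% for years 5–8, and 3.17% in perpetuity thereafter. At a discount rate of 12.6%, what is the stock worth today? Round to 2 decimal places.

$269.02

Three-stage DDM. Project D₁…D_8; terminal Gordon value at t=8 with g = 0.0317; discount at r = 0.126.
D_1 = 14.0181
D_2 = 17.2829
D_3 = 21.3081
D_4 = 26.2707
D_5 = 28.4249
D_6 = 30.7558
D_7 = 33.2777
D_8 = 36.0065
TV_8 = 37.1479/(0.126−0.0317) = 393.9333
P₀ = Σ Dₜ/(1+r)ᵗ + TV_8/(1+r)^8 = 269.0233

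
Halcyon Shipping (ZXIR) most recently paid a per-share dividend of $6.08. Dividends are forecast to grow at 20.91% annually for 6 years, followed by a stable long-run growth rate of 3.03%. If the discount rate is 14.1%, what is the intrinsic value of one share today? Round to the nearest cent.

$125.03

Two-stage DDM. Project D₁…D_6 at 0.2091, terminal growth 0.0303, discount at r = 0.141.
D_1 = 7.3513
D_2 = 8.8885
D_3 = 10.7471
D_4 = 12.9943
D_5 = 15.7114
D_6 = 18.9966
Terminal value at t=6: TV = D_7/(r−g) = 19.5722/(0.141−0.0303) = 176.8044
P₀ = 7.3513/(1+0.141)^1 + 8.8885/(1+0.141)^2 + 10.7471/(1+0.141)^3 + 12.9943/(1+0.141)^4 + 15.7114/(1+0.141)^5 + 18.9966/(1+0.141)^6 + 176.8044/(1+0.141)^6 = 125.0325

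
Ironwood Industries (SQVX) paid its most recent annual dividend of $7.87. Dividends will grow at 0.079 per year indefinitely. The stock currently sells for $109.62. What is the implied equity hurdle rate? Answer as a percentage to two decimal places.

15.65%

Rearranging the constant-growth DDM: r = D₁/P₀ + g.
D₁ = 7.87 × (1 + 0.079) = 8.4917.
r = 8.4917 / 109.62 + 0.079 = 0.07747 + 0.079 = 0.15647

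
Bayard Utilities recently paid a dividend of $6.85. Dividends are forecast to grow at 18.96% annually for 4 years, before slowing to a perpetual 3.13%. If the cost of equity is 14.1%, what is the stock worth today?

Two-stage DDM. Project D₁…D_4 at 0.1896, terminal growth 0.0313, discount at r = 0.141.
D_1 = 8.1488
D_2 = 9.6938
D_3 = 11.5317
D_4 = 13.7181
Terminal value at t=4: TV = D_5/(r−g) = 14.1475/(0.141−0.0313) = 128.9653
P₀ = 8.1488/(1+0.141)^1 + 9.6938/(1+0.141)^2 + 11.5317/(1+0.141)^3 + 13.7181/(1+0.141)^4 + 128.9653/(1+0.141)^4 = 106.5351

$106.54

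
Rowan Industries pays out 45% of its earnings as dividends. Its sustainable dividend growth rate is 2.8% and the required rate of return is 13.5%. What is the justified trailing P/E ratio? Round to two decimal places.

Justified trailing P/E = b(1+g)/(r−g) = 0.45×(1+0.028)/(0.135−0.028) = 4.3234

4.32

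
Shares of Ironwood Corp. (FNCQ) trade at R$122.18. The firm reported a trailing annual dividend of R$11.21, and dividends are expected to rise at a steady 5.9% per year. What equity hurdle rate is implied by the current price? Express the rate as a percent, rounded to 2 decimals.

15.62%

Rearranging the constant-growth DDM: r = D₁/P₀ + g.
D₁ = 11.21 × (1 + 0.059) = 11.8714.
r = 11.8714 / 122.18 + 0.059 = 0.09716 + 0.059 = 0.15616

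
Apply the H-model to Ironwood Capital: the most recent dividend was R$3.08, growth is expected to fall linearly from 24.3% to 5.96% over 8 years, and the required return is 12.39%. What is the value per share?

H-model: P₀ = D₀[(1+g_L) + H(g_S−g_L)]/(r−g_L), with H = 8/2 = 4.
P₀ = 3.08 × [(1+0.0596) + 4×(0.243−0.0596)] / (0.1239−0.0596)
   = 3.08 × 1.7932 / 0.0643 = 85.8951

R$85.90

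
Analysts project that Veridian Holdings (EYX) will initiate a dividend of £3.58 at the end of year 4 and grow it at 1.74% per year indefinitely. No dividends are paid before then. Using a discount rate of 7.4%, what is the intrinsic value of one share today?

Deferred-dividend DDM. At t=3 the remaining stream is a growing perpetuity with first payment D_4 = 3.58.
V_3 = D_4/(r−g) = 3.58/(0.074−0.0174) = 63.2509
P₀ = V_3/(1+r)^3 = 63.2509/(1+0.074)^3 = 51.0568

£51.06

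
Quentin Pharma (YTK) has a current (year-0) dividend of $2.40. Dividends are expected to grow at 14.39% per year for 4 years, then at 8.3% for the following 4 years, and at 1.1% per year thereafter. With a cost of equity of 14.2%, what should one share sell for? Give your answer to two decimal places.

$33.20

Three-stage DDM. Project D₁…D_8; terminal Gordon value at t=8 with g = 0.011; discount at r = 0.142.
D_1 = 2.7454
D_2 = 3.1404
D_3 = 3.5923
D_4 = 4.1093
D_5 = 4.4503
D_6 = 4.8197
D_7 = 5.2197
D_8 = 5.6530
TV_8 = 5.7152/(0.142−0.011) = 43.6272
P₀ = Σ Dₜ/(1+r)ᵗ + TV_8/(1+r)^8 = 33.1996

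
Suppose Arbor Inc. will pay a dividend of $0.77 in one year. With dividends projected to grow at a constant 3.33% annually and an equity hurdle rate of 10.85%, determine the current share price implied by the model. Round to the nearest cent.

Gordon growth model: P₀ = D₁/(r − g), with D₁ = 0.77 given directly.
P₀ = 0.7700 / (0.1085 − 0.0333) = 0.7700 / 0.0752 = 10.2394

$10.24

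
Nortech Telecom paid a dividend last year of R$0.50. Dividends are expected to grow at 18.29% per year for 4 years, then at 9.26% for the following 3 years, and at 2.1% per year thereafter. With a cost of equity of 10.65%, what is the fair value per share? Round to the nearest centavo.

R$11.79

Three-stage DDM. Project D₁…D_7; terminal Gordon value at t=7 with g = 0.021; discount at r = 0.1065.
D_1 = 0.5915
D_2 = 0.6996
D_3 = 0.8276
D_4 = 0.9790
D_5 = 1.0696
D_6 = 1.1687
D_7 = 1.2769
TV_7 = 1.3037/(0.1065−0.021) = 15.2477
P₀ = Σ Dₜ/(1+r)ᵗ + TV_7/(1+r)^7 = 11.7887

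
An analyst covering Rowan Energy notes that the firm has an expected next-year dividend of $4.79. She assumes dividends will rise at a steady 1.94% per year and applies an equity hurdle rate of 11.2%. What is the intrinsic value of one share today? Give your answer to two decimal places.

$51.73

Gordon growth model: P₀ = D₁/(r − g), with D₁ = 4.79 given directly.
P₀ = 4.7900 / (0.112 − 0.0194) = 4.7900 / 0.0926 = 51.7279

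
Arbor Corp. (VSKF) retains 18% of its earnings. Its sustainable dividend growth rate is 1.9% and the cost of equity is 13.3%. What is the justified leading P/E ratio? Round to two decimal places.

7.19

Payout ratio b = 1 − 0.18 = 0.82.
Justified leading P/E = b/(r−g) = 0.82/(0.133−0.019) = 7.1930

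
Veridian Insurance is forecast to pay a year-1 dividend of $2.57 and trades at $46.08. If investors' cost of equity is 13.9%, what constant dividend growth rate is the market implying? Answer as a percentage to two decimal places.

From P₀ = D₁/(r − g), the implied growth is g = r − D₁/P₀.
g = 0.139 − 2.57/46.08 = 0.139 − 0.05577 = 0.08323

8.32%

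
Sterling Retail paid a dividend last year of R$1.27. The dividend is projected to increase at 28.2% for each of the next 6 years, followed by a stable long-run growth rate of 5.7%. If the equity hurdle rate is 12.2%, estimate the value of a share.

Two-stage DDM. Project D₁…D_6 at 0.282, terminal growth 0.057, discount at r = 0.122.
D_1 = 1.6281
D_2 = 2.0873
D_3 = 2.6759
D_4 = 3.4305
D_5 = 4.3979
D_6 = 5.6381
Terminal value at t=6: TV = D_7/(r−g) = 5.9595/(0.122−0.057) = 91.6840
P₀ = 1.6281/(1+0.122)^1 + 2.0873/(1+0.122)^2 + 2.6759/(1+0.122)^3 + 3.4305/(1+0.122)^4 + 4.3979/(1+0.122)^5 + 5.6381/(1+0.122)^6 + 91.6840/(1+0.122)^6 = 58.4230

R$58.42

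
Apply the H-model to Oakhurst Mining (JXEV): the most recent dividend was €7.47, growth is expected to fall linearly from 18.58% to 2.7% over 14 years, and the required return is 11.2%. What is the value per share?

H-model: P₀ = D₀[(1+g_L) + H(g_S−g_L)]/(r−g_L), with H = 14/2 = 7.
P₀ = 7.47 × [(1+0.027) + 7×(0.1858−0.027)] / (0.112−0.027)
   = 7.47 × 2.1386 / 0.085 = 187.9452

€187.95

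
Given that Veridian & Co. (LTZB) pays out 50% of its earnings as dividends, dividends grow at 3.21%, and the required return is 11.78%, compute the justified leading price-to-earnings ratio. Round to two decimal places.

Justified leading P/E = b/(r−g) = 0.50/(0.1178−0.0321) = 5.8343

5.83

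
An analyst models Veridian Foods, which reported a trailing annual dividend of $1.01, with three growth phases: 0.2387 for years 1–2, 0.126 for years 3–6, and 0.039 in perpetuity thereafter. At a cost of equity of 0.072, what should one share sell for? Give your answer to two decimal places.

Three-stage DDM. Project D₁…D_6; terminal Gordon value at t=6 with g = 0.039; discount at r = 0.072.
D_1 = 1.2511
D_2 = 1.5497
D_3 = 1.7450
D_4 = 1.9649
D_5 = 2.2124
D_6 = 2.4912
TV_6 = 2.5883/(0.072−0.039) = 78.4348
P₀ = Σ Dₜ/(1+r)ᵗ + TV_6/(1+r)^6 = 60.3062

$60.31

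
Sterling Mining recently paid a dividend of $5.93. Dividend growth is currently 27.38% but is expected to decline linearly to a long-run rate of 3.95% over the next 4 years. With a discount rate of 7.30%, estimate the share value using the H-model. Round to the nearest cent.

$266.96

H-model: P₀ = D₀[(1+g_L) + H(g_S−g_L)]/(r−g_L), with H = 4/2 = 2.
P₀ = 5.93 × [(1+0.0395) + 2×(0.2738−0.0395)] / (0.073−0.0395)
   = 5.93 × 1.5081 / 0.0335 = 266.9562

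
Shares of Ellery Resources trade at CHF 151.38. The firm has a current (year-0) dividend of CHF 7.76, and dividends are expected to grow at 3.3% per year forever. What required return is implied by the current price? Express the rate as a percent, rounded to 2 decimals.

Rearranging the constant-growth DDM: r = D₁/P₀ + g.
D₁ = 7.76 × (1 + 0.033) = 8.0161.
r = 8.0161 / 151.38 + 0.033 = 0.05295 + 0.033 = 0.08595

8.60%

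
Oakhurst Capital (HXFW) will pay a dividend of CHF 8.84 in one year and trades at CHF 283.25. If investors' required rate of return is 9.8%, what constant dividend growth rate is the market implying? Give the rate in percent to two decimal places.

From P₀ = D₁/(r − g), the implied growth is g = r − D₁/P₀.
g = 0.098 − 8.84/283.25 = 0.098 − 0.03121 = 0.06679

6.68%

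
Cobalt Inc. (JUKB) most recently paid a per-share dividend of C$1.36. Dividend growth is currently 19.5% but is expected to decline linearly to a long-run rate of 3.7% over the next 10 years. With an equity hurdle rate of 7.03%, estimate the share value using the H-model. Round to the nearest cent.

H-model: P₀ = D₀[(1+g_L) + H(g_S−g_L)]/(r−g_L), with H = 10/2 = 5.
P₀ = 1.36 × [(1+0.037) + 5×(0.195−0.037)] / (0.0703−0.037)
   = 1.36 × 1.8270 / 0.0333 = 74.6162

C$74.62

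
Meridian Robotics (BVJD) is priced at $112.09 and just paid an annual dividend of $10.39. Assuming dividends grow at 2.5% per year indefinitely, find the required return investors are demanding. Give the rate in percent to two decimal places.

12.00%

Rearranging the constant-growth DDM: r = D₁/P₀ + g.
D₁ = 10.39 × (1 + 0.025) = 10.6497.
r = 10.6497 / 112.09 + 0.025 = 0.09501 + 0.025 = 0.12001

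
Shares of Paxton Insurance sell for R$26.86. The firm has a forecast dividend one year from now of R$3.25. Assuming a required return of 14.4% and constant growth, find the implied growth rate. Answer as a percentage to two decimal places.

From P₀ = D₁/(r − g), the implied growth is g = r − D₁/P₀.
g = 0.144 − 3.25/26.86 = 0.144 − 0.12100 = 0.02300

2.30%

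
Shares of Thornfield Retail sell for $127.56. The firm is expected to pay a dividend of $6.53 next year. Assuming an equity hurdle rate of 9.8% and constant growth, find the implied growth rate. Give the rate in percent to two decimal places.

4.68%

From P₀ = D₁/(r − g), the implied growth is g = r − D₁/P₀.
g = 0.098 − 6.53/127.56 = 0.098 − 0.05119 = 0.04681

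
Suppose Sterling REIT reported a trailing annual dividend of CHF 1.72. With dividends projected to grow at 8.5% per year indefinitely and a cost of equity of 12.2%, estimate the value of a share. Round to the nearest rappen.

Gordon growth model: P₀ = D₁/(r − g). D₁ = 1.72 × (1 + 0.085) = 1.8662.
P₀ = 1.8662 / (0.122 − 0.085) = 1.8662 / 0.037 = 50.4378

CHF 50.44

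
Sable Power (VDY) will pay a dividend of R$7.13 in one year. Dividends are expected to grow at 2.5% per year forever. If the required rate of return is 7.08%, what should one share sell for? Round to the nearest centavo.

Gordon growth model: P₀ = D₁/(r − g), with D₁ = 7.13 given directly.
P₀ = 7.1300 / (0.0708 − 0.025) = 7.1300 / 0.0458 = 155.6769

R$155.68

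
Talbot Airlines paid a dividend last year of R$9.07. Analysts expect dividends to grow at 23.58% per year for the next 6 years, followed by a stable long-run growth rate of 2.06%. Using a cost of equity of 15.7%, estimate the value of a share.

Two-stage DDM. Project D₁…D_6 at 0.2358, terminal growth 0.0206, discount at r = 0.157.
D_1 = 11.2087
D_2 = 13.8517
D_3 = 17.1180
D_4 = 21.1544
D_5 = 26.1426
D_6 = 32.3070
Terminal value at t=6: TV = D_7/(r−g) = 32.9725/(0.157−0.0206) = 241.7339
P₀ = 11.2087/(1+0.157)^1 + 13.8517/(1+0.157)^2 + 17.1180/(1+0.157)^3 + 21.1544/(1+0.157)^4 + 26.1426/(1+0.157)^5 + 32.3070/(1+0.157)^6 + 241.7339/(1+0.157)^6 = 169.7408

R$169.74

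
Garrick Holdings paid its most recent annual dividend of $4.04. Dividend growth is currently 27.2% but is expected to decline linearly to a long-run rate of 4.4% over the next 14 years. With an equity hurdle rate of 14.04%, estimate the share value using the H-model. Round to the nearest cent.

H-model: P₀ = D₀[(1+g_L) + H(g_S−g_L)]/(r−g_L), with H = 14/2 = 7.
P₀ = 4.04 × [(1+0.044) + 7×(0.272−0.044)] / (0.1404−0.044)
   = 4.04 × 2.6400 / 0.0964 = 110.6390

$110.64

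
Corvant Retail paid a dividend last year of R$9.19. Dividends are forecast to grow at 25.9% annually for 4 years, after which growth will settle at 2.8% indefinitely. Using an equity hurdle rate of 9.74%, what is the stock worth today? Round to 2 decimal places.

R$288.26

Two-stage DDM. Project D₁…D_4 at 0.259, terminal growth 0.028, discount at r = 0.0974.
D_1 = 11.5702
D_2 = 14.5669
D_3 = 18.3397
D_4 = 23.0897
Terminal value at t=4: TV = D_5/(r−g) = 23.7362/(0.0974−0.028) = 342.0205
P₀ = 11.5702/(1+0.0974)^1 + 14.5669/(1+0.0974)^2 + 18.3397/(1+0.0974)^3 + 23.0897/(1+0.0974)^4 + 342.0205/(1+0.0974)^4 = 288.2631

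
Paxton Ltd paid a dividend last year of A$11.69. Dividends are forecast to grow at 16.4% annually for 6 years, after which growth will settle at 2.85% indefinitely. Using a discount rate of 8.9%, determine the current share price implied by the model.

Two-stage DDM. Project D₁…D_6 at 0.164, terminal growth 0.0285, discount at r = 0.089.
D_1 = 13.6072
D_2 = 15.8387
D_3 = 18.4363
D_4 = 21.4598
D_5 = 24.9793
D_6 = 29.0758
Terminal value at t=6: TV = D_7/(r−g) = 29.9045/(0.089−0.0285) = 494.2894
P₀ = 13.6072/(1+0.089)^1 + 15.8387/(1+0.089)^2 + 18.4363/(1+0.089)^3 + 21.4598/(1+0.089)^4 + 24.9793/(1+0.089)^5 + 29.0758/(1+0.089)^6 + 494.2894/(1+0.089)^6 = 385.4832

A$385.48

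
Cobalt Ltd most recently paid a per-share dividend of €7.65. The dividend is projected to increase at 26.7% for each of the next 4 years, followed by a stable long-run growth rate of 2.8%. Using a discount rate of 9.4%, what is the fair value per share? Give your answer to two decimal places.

€259.13

Two-stage DDM. Project D₁…D_4 at 0.267, terminal growth 0.028, discount at r = 0.094.
D_1 = 9.6925
D_2 = 12.2805
D_3 = 15.5593
D_4 = 19.7137
Terminal value at t=4: TV = D_5/(r−g) = 20.2657/(0.094−0.028) = 307.0556
P₀ = 9.6925/(1+0.094)^1 + 12.2805/(1+0.094)^2 + 15.5593/(1+0.094)^3 + 19.7137/(1+0.094)^4 + 307.0556/(1+0.094)^4 = 259.1284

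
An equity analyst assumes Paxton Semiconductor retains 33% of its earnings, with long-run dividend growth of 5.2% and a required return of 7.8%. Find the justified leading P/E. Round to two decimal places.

Payout ratio b = 1 − 0.33 = 0.67.
Justified leading P/E = b/(r−g) = 0.67/(0.078−0.052) = 25.7692

25.77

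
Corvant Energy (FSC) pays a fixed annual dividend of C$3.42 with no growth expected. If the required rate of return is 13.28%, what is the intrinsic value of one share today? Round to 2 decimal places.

Zero-growth DDM (perpetuity): P₀ = D/r = 3.42 / 0.1328 = 25.7530

C$25.75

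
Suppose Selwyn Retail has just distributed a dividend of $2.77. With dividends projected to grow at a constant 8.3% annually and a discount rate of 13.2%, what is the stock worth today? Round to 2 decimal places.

$61.22

Gordon growth model: P₀ = D₁/(r − g). D₁ = 2.77 × (1 + 0.083) = 2.9999.
P₀ = 2.9999 / (0.132 − 0.083) = 2.9999 / 0.049 = 61.2227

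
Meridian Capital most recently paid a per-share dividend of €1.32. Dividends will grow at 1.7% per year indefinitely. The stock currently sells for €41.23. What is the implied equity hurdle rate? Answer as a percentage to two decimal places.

4.96%

Rearranging the constant-growth DDM: r = D₁/P₀ + g.
D₁ = 1.32 × (1 + 0.017) = 1.3424.
r = 1.3424 / 41.23 + 0.017 = 0.03256 + 0.017 = 0.04956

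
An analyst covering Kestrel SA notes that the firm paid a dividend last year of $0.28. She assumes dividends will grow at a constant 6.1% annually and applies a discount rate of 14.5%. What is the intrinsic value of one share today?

$3.54

Gordon growth model: P₀ = D₁/(r − g). D₁ = 0.28 × (1 + 0.061) = 0.2971.
P₀ = 0.2971 / (0.145 − 0.061) = 0.2971 / 0.084 = 3.5367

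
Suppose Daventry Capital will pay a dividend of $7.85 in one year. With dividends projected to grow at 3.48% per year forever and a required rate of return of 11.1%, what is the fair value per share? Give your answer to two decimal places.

Gordon growth model: P₀ = D₁/(r − g), with D₁ = 7.85 given directly.
P₀ = 7.8500 / (0.111 − 0.0348) = 7.8500 / 0.0762 = 103.0184

$103.02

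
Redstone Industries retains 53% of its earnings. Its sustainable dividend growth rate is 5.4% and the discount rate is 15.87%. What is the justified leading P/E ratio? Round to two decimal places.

4.49

Payout ratio b = 1 − 0.53 = 0.47.
Justified leading P/E = b/(r−g) = 0.47/(0.1587−0.054) = 4.4890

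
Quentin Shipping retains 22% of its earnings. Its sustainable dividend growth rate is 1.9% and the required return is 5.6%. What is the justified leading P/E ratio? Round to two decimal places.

Payout ratio b = 1 − 0.22 = 0.78.
Justified leading P/E = b/(r−g) = 0.78/(0.056−0.019) = 21.0811

21.08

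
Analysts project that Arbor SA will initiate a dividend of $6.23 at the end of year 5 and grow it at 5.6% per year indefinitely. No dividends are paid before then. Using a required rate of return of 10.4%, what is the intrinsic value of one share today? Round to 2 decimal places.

$87.37

Deferred-dividend DDM. At t=4 the remaining stream is a growing perpetuity with first payment D_5 = 6.23.
V_4 = D_5/(r−g) = 6.23/(0.104−0.056) = 129.7917
P₀ = V_4/(1+r)^4 = 129.7917/(1+0.104)^4 = 87.3716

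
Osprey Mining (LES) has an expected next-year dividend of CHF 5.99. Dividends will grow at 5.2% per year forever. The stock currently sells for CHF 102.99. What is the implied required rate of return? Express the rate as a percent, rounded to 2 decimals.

11.02%

Rearranging the constant-growth DDM: r = D₁/P₀ + g.
r = 5.9900 / 102.99 + 0.052 = 0.05816 + 0.052 = 0.11016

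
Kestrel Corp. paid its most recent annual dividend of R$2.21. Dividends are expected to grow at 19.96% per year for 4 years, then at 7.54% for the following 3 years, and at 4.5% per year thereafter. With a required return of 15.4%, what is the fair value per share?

R$36.50

Three-stage DDM. Project D₁…D_7; terminal Gordon value at t=7 with g = 0.045; discount at r = 0.154.
D_1 = 2.6511
D_2 = 3.1803
D_3 = 3.8151
D_4 = 4.5765
D_5 = 4.9216
D_6 = 5.2927
D_7 = 5.6918
TV_7 = 5.9479/(0.154−0.045) = 54.5680
P₀ = Σ Dₜ/(1+r)ᵗ + TV_7/(1+r)^7 = 36.5042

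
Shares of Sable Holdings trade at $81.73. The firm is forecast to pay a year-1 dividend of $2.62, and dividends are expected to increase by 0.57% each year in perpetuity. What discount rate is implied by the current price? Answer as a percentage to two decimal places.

Rearranging the constant-growth DDM: r = D₁/P₀ + g.
r = 2.6200 / 81.73 + 0.0057 = 0.03206 + 0.0057 = 0.03776

3.78%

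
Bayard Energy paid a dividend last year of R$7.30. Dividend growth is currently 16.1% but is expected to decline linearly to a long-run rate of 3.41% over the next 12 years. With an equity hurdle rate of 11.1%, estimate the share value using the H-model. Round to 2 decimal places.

R$170.44

H-model: P₀ = D₀[(1+g_L) + H(g_S−g_L)]/(r−g_L), with H = 12/2 = 6.
P₀ = 7.30 × [(1+0.0341) + 6×(0.161−0.0341)] / (0.111−0.0341)
   = 7.30 × 1.7955 / 0.0769 = 170.4441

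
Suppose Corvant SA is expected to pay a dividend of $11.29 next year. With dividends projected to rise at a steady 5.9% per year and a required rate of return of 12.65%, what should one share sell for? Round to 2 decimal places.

Gordon growth model: P₀ = D₁/(r − g), with D₁ = 11.29 given directly.
P₀ = 11.2900 / (0.1265 − 0.059) = 11.2900 / 0.0675 = 167.2593

$167.26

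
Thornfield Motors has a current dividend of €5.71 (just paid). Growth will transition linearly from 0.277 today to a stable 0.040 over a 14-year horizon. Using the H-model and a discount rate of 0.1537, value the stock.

€135.54

H-model: P₀ = D₀[(1+g_L) + H(g_S−g_L)]/(r−g_L), with H = 14/2 = 7.
P₀ = 5.71 × [(1+0.04) + 7×(0.277−0.04)] / (0.1537−0.04)
   = 5.71 × 2.6990 / 0.1137 = 135.5434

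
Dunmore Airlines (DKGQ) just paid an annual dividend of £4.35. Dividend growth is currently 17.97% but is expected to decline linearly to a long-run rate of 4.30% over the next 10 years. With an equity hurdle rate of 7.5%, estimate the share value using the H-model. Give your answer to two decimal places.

£234.70

H-model: P₀ = D₀[(1+g_L) + H(g_S−g_L)]/(r−g_L), with H = 10/2 = 5.
P₀ = 4.35 × [(1+0.043) + 5×(0.1797−0.043)] / (0.075−0.043)
   = 4.35 × 1.7265 / 0.032 = 234.6961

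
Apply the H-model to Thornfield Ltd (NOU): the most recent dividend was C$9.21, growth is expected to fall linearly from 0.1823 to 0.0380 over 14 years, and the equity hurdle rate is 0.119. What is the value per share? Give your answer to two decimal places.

H-model: P₀ = D₀[(1+g_L) + H(g_S−g_L)]/(r−g_L), with H = 14/2 = 7.
P₀ = 9.21 × [(1+0.038) + 7×(0.1823−0.038)] / (0.119−0.038)
   = 9.21 × 2.0481 / 0.081 = 232.8766

C$232.88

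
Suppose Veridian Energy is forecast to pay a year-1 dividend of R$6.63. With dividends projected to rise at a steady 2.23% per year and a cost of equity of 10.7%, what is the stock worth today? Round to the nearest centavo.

R$78.28

Gordon growth model: P₀ = D₁/(r − g), with D₁ = 6.63 given directly.
P₀ = 6.6300 / (0.107 − 0.0223) = 6.6300 / 0.0847 = 78.2763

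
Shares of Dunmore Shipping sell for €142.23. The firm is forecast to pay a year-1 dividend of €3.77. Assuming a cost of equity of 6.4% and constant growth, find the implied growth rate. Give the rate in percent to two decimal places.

From P₀ = D₁/(r − g), the implied growth is g = r − D₁/P₀.
g = 0.064 − 3.77/142.23 = 0.064 − 0.02651 = 0.03749

3.75%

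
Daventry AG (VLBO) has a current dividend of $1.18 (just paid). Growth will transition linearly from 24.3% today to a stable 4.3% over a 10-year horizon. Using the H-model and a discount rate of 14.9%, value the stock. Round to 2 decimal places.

H-model: P₀ = D₀[(1+g_L) + H(g_S−g_L)]/(r−g_L), with H = 10/2 = 5.
P₀ = 1.18 × [(1+0.043) + 5×(0.243−0.043)] / (0.149−0.043)
   = 1.18 × 2.0430 / 0.106 = 22.7428

$22.74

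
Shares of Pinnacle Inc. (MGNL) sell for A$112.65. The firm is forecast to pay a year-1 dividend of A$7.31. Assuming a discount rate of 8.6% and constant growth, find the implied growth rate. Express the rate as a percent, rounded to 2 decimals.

From P₀ = D₁/(r − g), the implied growth is g = r − D₁/P₀.
g = 0.086 − 7.31/112.65 = 0.086 − 0.06489 = 0.02111

2.11%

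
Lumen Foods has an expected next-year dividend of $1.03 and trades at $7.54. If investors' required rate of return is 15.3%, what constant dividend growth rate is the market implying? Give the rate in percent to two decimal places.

1.64%

From P₀ = D₁/(r − g), the implied growth is g = r − D₁/P₀.
g = 0.153 − 1.03/7.54 = 0.153 − 0.13660 = 0.01640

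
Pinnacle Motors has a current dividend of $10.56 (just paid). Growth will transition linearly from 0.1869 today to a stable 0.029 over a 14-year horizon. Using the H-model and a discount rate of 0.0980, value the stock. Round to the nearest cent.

H-model: P₀ = D₀[(1+g_L) + H(g_S−g_L)]/(r−g_L), with H = 14/2 = 7.
P₀ = 10.56 × [(1+0.029) + 7×(0.1869−0.029)] / (0.098−0.029)
   = 10.56 × 2.1343 / 0.069 = 326.6407

$326.64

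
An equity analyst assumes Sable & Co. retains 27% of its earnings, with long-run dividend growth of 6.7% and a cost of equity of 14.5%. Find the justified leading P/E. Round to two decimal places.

Payout ratio b = 1 − 0.27 = 0.73.
Justified leading P/E = b/(r−g) = 0.73/(0.145−0.067) = 9.3590

9.36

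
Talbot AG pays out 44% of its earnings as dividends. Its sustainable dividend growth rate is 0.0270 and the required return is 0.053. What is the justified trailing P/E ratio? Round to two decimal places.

17.38

Justified trailing P/E = b(1+g)/(r−g) = 0.44×(1+0.027)/(0.053−0.027) = 17.3800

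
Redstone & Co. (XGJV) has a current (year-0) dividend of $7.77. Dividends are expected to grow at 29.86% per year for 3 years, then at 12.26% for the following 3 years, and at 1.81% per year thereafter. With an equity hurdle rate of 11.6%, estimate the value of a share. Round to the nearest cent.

$198.55

Three-stage DDM. Project D₁…D_6; terminal Gordon value at t=6 with g = 0.0181; discount at r = 0.116.
D_1 = 10.0901
D_2 = 13.1030
D_3 = 17.0156
D_4 = 19.1017
D_5 = 21.4436
D_6 = 24.0726
TV_6 = 24.5083/(0.116−0.0181) = 250.3399
P₀ = Σ Dₜ/(1+r)ᵗ + TV_6/(1+r)^6 = 198.5484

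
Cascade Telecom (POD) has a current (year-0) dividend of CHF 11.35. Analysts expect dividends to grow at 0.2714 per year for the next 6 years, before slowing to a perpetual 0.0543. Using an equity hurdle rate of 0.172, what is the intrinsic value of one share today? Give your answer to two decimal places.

CHF 257.12

Two-stage DDM. Project D₁…D_6 at 0.2714, terminal growth 0.0543, discount at r = 0.172.
D_1 = 14.4304
D_2 = 18.3468
D_3 = 23.3261
D_4 = 29.6568
D_5 = 37.7057
D_6 = 47.9390
Terminal value at t=6: TV = D_7/(r−g) = 50.5421/(0.172−0.0543) = 429.4146
P₀ = 14.4304/(1+0.172)^1 + 18.3468/(1+0.172)^2 + 23.3261/(1+0.172)^3 + 29.6568/(1+0.172)^4 + 37.7057/(1+0.172)^5 + 47.9390/(1+0.172)^6 + 429.4146/(1+0.172)^6 = 257.1232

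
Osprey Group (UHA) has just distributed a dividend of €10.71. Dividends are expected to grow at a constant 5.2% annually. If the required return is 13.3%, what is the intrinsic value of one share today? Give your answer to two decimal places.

Gordon growth model: P₀ = D₁/(r − g). D₁ = 10.71 × (1 + 0.052) = 11.2669.
P₀ = 11.2669 / (0.133 − 0.052) = 11.2669 / 0.081 = 139.0978

€139.10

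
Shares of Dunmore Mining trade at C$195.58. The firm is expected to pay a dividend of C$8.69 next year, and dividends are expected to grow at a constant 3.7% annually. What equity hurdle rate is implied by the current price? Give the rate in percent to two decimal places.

8.14%

Rearranging the constant-growth DDM: r = D₁/P₀ + g.
r = 8.6900 / 195.58 + 0.037 = 0.04443 + 0.037 = 0.08143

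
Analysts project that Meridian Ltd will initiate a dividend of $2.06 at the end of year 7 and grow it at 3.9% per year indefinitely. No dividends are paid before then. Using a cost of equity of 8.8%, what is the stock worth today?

Deferred-dividend DDM. At t=6 the remaining stream is a growing perpetuity with first payment D_7 = 2.06.
V_6 = D_7/(r−g) = 2.06/(0.088−0.039) = 42.0408
P₀ = V_6/(1+r)^6 = 42.0408/(1+0.088)^6 = 25.3453

$25.35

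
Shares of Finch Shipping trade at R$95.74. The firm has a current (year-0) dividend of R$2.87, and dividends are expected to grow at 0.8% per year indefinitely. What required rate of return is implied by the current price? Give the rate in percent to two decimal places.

3.82%

Rearranging the constant-growth DDM: r = D₁/P₀ + g.
D₁ = 2.87 × (1 + 0.008) = 2.8930.
r = 2.8930 / 95.74 + 0.008 = 0.03022 + 0.008 = 0.03822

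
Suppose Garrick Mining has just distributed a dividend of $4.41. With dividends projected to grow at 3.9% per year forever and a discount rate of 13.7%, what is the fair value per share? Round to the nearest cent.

Gordon growth model: P₀ = D₁/(r − g). D₁ = 4.41 × (1 + 0.039) = 4.5820.
P₀ = 4.5820 / (0.137 − 0.039) = 4.5820 / 0.098 = 46.7550

$46.76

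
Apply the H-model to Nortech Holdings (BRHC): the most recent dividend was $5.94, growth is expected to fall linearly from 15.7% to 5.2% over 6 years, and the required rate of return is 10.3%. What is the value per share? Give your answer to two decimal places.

$159.22

H-model: P₀ = D₀[(1+g_L) + H(g_S−g_L)]/(r−g_L), with H = 6/2 = 3.
P₀ = 5.94 × [(1+0.052) + 3×(0.157−0.052)] / (0.103−0.052)
   = 5.94 × 1.3670 / 0.051 = 159.2153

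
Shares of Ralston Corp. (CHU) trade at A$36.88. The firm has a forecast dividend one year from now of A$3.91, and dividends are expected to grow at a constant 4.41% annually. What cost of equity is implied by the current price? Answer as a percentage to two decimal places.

Rearranging the constant-growth DDM: r = D₁/P₀ + g.
r = 3.9100 / 36.88 + 0.0441 = 0.10602 + 0.0441 = 0.15012

15.01%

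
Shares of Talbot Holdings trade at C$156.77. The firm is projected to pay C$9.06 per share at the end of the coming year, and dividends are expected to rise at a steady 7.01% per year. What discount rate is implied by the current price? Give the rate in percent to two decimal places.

12.79%

Rearranging the constant-growth DDM: r = D₁/P₀ + g.
r = 9.0600 / 156.77 + 0.0701 = 0.05779 + 0.0701 = 0.12789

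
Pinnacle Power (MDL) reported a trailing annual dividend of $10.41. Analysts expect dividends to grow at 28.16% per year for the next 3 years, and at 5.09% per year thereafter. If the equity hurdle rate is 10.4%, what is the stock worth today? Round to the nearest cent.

$364.70

Two-stage DDM. Project D₁…D_3 at 0.2816, terminal growth 0.0509, discount at r = 0.104.
D_1 = 13.3415
D_2 = 17.0984
D_3 = 21.9133
Terminal value at t=3: TV = D_4/(r−g) = 23.0287/(0.104−0.0509) = 433.6857
P₀ = 13.3415/(1+0.104)^1 + 17.0984/(1+0.104)^2 + 21.9133/(1+0.104)^3 + 433.6857/(1+0.104)^3 = 364.7045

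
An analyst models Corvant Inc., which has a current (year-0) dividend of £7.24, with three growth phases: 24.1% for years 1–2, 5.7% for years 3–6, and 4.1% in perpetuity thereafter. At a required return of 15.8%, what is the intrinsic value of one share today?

£94.04

Three-stage DDM. Project D₁…D_6; terminal Gordon value at t=6 with g = 0.041; discount at r = 0.158.
D_1 = 8.9848
D_2 = 11.1502
D_3 = 11.7857
D_4 = 12.4575
D_5 = 13.1676
D_6 = 13.9182
TV_6 = 14.4888/(0.158−0.041) = 123.8360
P₀ = Σ Dₜ/(1+r)ᵗ + TV_6/(1+r)^6 = 94.0438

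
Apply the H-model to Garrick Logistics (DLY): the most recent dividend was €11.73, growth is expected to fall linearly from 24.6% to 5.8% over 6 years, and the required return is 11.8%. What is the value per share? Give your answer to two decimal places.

H-model: P₀ = D₀[(1+g_L) + H(g_S−g_L)]/(r−g_L), with H = 6/2 = 3.
P₀ = 11.73 × [(1+0.058) + 3×(0.246−0.058)] / (0.118−0.058)
   = 11.73 × 1.6220 / 0.06 = 317.1010

€317.10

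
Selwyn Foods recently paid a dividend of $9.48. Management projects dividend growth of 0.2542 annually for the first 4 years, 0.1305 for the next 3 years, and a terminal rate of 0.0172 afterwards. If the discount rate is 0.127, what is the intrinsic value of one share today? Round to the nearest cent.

$229.75

Three-stage DDM. Project D₁…D_7; terminal Gordon value at t=7 with g = 0.0172; discount at r = 0.127.
D_1 = 11.8898
D_2 = 14.9122
D_3 = 18.7029
D_4 = 23.4572
D_5 = 26.5183
D_6 = 29.9790
D_7 = 33.8912
TV_7 = 34.4742/(0.127−0.0172) = 313.9722
P₀ = Σ Dₜ/(1+r)ᵗ + TV_7/(1+r)^7 = 229.7540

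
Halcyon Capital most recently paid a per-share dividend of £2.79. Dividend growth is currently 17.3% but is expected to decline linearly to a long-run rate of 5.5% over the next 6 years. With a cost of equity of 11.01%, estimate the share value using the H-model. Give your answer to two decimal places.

£71.35

H-model: P₀ = D₀[(1+g_L) + H(g_S−g_L)]/(r−g_L), with H = 6/2 = 3.
P₀ = 2.79 × [(1+0.055) + 3×(0.173−0.055)] / (0.1101−0.055)
   = 2.79 × 1.4090 / 0.0551 = 71.3450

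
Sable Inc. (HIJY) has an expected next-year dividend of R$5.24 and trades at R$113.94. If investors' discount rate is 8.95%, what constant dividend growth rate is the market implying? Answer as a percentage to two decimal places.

From P₀ = D₁/(r − g), the implied growth is g = r − D₁/P₀.
g = 0.0895 − 5.24/113.94 = 0.0895 − 0.04599 = 0.04351

4.35%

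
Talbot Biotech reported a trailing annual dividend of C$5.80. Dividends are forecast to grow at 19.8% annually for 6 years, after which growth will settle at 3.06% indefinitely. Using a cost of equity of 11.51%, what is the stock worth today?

C$153.84

Two-stage DDM. Project D₁…D_6 at 0.198, terminal growth 0.0306, discount at r = 0.1151.
D_1 = 6.9484
D_2 = 8.3242
D_3 = 9.9724
D_4 = 11.9469
D_5 = 14.3124
D_6 = 17.1462
Terminal value at t=6: TV = D_7/(r−g) = 17.6709/(0.1151−0.0306) = 209.1233
P₀ = 6.9484/(1+0.1151)^1 + 8.3242/(1+0.1151)^2 + 9.9724/(1+0.1151)^3 + 11.9469/(1+0.1151)^4 + 14.3124/(1+0.1151)^5 + 17.1462/(1+0.1151)^6 + 209.1233/(1+0.1151)^6 = 153.8368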